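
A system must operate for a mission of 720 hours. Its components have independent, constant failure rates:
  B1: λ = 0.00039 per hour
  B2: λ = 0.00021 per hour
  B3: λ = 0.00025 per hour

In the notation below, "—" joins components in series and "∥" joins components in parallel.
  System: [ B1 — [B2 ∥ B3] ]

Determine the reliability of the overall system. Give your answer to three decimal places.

R(B1) = exp(−0.00039 × 720) = 0.75518
R(B2) = exp(−0.00021 × 720) = 0.85968
R(B3) = exp(−0.00025 × 720) = 0.83527
Parallel (B2 and B3): 1 − (1 − 0.85968)(1 − 0.83527) = 0.97689
Series (B1 and [0.97689]): 0.75518 × 0.97689 = 0.738

0.738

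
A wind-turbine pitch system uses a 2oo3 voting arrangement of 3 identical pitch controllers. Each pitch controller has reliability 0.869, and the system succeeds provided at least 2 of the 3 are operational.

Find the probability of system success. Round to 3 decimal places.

R = Σ_{i=2}^{3} C(3,i) p^i (1−p)^{3−i} with p = 0.869
C(3,2)·0.869^2·0.131^1 = 0.29678
C(3,3)·0.869^3·0.131^0 = 0.65623
Sum = 0.953

0.953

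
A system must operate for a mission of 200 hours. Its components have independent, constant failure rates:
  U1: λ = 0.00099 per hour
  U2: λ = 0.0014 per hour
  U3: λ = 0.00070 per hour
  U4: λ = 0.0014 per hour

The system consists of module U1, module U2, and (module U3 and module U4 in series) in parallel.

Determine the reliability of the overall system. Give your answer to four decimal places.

R(U1) = exp(−0.00099 × 200) = 0.820370
R(U2) = exp(−0.0014 × 200) = 0.755784
R(U3) = exp(−0.00070 × 200) = 0.869358
R(U4) = exp(−0.0014 × 200) = 0.755784
Series (U3 and U4): 0.869358 × 0.755784 = 0.657047
Parallel (U1, U2, and [0.657047]): 1 − (1 − 0.820370)(1 − 0.755784)(1 − 0.657047) = 0.9850

0.9850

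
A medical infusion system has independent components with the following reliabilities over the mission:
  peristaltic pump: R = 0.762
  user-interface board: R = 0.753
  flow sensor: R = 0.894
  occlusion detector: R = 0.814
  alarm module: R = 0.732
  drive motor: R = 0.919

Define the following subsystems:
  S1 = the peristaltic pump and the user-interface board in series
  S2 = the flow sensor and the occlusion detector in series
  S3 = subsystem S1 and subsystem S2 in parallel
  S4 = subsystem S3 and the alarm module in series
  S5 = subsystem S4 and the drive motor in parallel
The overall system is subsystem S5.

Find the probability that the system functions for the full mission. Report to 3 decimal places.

0.971

Series (peristaltic pump and user-interface board): 0.76200 × 0.75300 = 0.57379
Series (flow sensor and occlusion detector): 0.89400 × 0.81400 = 0.72772
Parallel ([0.57379] and [0.72772]): 1 − (1 − 0.57379)(1 − 0.72772) = 0.88395
Series ([0.88395] and alarm module): 0.88395 × 0.73200 = 0.64705
Parallel ([0.64705] and drive motor): 1 − (1 − 0.64705)(1 − 0.91900) = 0.971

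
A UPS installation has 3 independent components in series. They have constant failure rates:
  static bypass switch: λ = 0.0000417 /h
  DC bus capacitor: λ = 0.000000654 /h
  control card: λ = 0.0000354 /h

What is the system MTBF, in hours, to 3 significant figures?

Series of exponential components: λ_sys = Σ λ_i
λ_sys = 0.0000417 + 0.000000654 + 0.0000354 = 7.7754e-05 /h
MTBF = 1 / λ_sys = 12900 h

12900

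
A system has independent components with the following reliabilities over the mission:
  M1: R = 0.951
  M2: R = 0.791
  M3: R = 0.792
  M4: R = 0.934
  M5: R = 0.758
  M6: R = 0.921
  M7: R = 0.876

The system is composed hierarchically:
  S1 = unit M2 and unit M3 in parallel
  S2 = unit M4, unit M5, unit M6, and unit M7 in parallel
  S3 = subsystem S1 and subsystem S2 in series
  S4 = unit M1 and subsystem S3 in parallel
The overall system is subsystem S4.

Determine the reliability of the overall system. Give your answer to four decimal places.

0.9979

Parallel (M2 and M3): 1 − (1 − 0.791000)(1 − 0.792000) = 0.956528
Parallel (M4, M5, M6, and M7): 1 − (1 − 0.934000)(1 − 0.758000)(1 − 0.921000)(1 − 0.876000) = 0.999844
Series ([0.956528] and [0.999844]): 0.956528 × 0.999844 = 0.956379
Parallel (M1 and [0.956379]): 1 − (1 − 0.951000)(1 − 0.956379) = 0.9979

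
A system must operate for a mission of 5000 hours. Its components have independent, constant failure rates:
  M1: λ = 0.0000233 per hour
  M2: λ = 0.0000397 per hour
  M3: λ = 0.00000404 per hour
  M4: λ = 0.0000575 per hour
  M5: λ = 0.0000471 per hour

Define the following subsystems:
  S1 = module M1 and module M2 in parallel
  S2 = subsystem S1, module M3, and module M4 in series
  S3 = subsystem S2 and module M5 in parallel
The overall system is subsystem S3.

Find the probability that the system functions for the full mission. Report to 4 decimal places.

R(M1) = exp(−0.0000233 × 5000) = 0.890030
R(M2) = exp(−0.0000397 × 5000) = 0.819960
R(M3) = exp(−0.00000404 × 5000) = 0.980003
R(M4) = exp(−0.0000575 × 5000) = 0.750137
R(M5) = exp(−0.0000471 × 5000) = 0.790176
Parallel (M1 and M2): 1 − (1 − 0.890030)(1 − 0.819960) = 0.980201
Series ([0.980201], M3, and M4): 0.980201 × 0.980003 × 0.750137 = 0.720582
Parallel ([0.720582] and M5): 1 − (1 − 0.720582)(1 − 0.790176) = 0.9414

0.9414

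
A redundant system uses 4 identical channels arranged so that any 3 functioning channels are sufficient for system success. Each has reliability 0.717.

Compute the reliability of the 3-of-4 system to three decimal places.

R = Σ_{i=3}^{4} C(4,i) p^i (1−p)^{4−i} with p = 0.717
C(4,3)·0.717^3·0.283^1 = 0.41726
C(4,4)·0.717^4·0.283^0 = 0.26429
Sum = 0.682

0.682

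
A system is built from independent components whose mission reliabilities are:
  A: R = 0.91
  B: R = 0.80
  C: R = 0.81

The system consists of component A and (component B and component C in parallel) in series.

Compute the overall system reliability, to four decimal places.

0.8754

Parallel (B and C): 1 − (1 − 0.800000)(1 − 0.810000) = 0.962000
Series (A and [0.962000]): 0.910000 × 0.962000 = 0.8754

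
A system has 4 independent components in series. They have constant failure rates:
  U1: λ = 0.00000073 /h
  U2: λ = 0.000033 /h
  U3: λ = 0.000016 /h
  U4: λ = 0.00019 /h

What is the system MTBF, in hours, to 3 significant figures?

Series of exponential components: λ_sys = Σ λ_i
λ_sys = 0.00000073 + 0.000033 + 0.000016 + 0.00019 = 2.3973e-04 /h
MTBF = 1 / λ_sys = 4170 h

4170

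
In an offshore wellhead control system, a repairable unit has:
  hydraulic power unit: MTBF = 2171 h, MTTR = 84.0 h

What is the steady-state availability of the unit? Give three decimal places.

A(hydraulic power unit) = MTBF/(MTBF+MTTR) = 2171/(2171+84.0) = 0.963

0.963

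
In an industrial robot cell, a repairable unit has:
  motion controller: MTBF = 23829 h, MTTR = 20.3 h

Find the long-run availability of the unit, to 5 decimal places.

0.99915

A(motion controller) = MTBF/(MTBF+MTTR) = 23829/(23829+20.3) = 0.99915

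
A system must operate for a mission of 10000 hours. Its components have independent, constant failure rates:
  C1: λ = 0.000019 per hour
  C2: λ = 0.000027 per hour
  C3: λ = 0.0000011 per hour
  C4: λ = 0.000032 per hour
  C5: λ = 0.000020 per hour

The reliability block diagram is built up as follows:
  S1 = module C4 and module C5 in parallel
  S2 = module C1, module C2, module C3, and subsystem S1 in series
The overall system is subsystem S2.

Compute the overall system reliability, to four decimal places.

0.5934

R(C1) = exp(−0.000019 × 10000) = 0.826959
R(C2) = exp(−0.000027 × 10000) = 0.763379
R(C3) = exp(−0.0000011 × 10000) = 0.989060
R(C4) = exp(−0.000032 × 10000) = 0.726149
R(C5) = exp(−0.000020 × 10000) = 0.818731
Parallel (C4 and C5): 1 − (1 − 0.726149)(1 − 0.818731) = 0.950359
Series (C1, C2, C3, and [0.950359]): 0.826959 × 0.763379 × 0.989060 × 0.950359 = 0.5934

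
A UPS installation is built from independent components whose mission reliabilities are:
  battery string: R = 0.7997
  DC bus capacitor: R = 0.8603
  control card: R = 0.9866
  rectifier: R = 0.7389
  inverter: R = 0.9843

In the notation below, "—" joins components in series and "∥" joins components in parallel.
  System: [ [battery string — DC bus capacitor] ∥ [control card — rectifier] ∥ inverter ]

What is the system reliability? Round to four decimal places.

Series (battery string and DC bus capacitor): 0.799700 × 0.860300 = 0.687982
Series (control card and rectifier): 0.986600 × 0.738900 = 0.728999
Parallel ([0.687982], [0.728999], and inverter): 1 − (1 − 0.687982)(1 − 0.728999)(1 − 0.984300) = 0.9987

0.9987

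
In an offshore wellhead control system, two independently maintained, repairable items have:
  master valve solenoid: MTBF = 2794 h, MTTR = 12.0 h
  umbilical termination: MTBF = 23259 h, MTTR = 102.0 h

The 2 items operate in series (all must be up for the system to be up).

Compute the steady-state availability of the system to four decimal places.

A(master valve solenoid) = MTBF/(MTBF+MTTR) = 2794/(2794+12.0) = 0.995723
A(umbilical termination) = MTBF/(MTBF+MTTR) = 23259/(23259+102.0) = 0.995634
Series availability: 0.995723 × 0.995634 = 0.9914

0.9914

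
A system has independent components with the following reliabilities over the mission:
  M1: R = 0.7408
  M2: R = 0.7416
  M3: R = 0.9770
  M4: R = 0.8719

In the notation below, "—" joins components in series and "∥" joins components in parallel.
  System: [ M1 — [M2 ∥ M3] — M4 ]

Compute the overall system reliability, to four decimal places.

Parallel (M2 and M3): 1 − (1 − 0.741600)(1 − 0.977000) = 0.994057
Series (M1, [0.994057], and M4): 0.740800 × 0.994057 × 0.871900 = 0.6421

0.6421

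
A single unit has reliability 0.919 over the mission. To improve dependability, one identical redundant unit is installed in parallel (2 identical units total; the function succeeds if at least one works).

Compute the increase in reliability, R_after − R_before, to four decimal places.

R_before = 0.919
R_after = 1 − (1 − 0.919)^2 = 0.9934
ΔR = 0.9934 − 0.919 = 0.0744

0.0744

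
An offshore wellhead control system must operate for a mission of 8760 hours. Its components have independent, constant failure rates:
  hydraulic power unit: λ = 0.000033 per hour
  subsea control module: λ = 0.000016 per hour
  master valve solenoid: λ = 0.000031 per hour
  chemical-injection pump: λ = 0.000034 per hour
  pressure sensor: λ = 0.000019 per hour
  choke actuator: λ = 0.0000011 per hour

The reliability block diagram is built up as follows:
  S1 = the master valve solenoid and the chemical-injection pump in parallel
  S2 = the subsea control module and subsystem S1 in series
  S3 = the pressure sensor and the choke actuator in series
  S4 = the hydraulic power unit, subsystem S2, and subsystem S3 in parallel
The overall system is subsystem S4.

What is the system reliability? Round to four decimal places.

R(hydraulic power unit) = exp(−0.000033 × 8760) = 0.748952
R(subsea control module) = exp(−0.000016 × 8760) = 0.869219
R(master valve solenoid) = exp(−0.000031 × 8760) = 0.762190
R(chemical-injection pump) = exp(−0.000034 × 8760) = 0.742420
R(pressure sensor) = exp(−0.000019 × 8760) = 0.846674
R(choke actuator) = exp(−0.0000011 × 8760) = 0.990410
Parallel (master valve solenoid and chemical-injection pump): 1 − (1 − 0.762190)(1 − 0.742420) = 0.938745
Series (subsea control module and [0.938745]): 0.869219 × 0.938745 = 0.815975
Series (pressure sensor and choke actuator): 0.846674 × 0.990410 = 0.838554
Parallel (hydraulic power unit, [0.815975], and [0.838554]): 1 − (1 − 0.748952)(1 − 0.815975)(1 − 0.838554) = 0.9925

0.9925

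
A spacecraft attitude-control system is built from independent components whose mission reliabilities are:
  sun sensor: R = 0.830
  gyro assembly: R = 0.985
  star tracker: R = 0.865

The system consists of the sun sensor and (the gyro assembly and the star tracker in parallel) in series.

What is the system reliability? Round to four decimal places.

0.8283

Parallel (gyro assembly and star tracker): 1 − (1 − 0.985000)(1 − 0.865000) = 0.997975
Series (sun sensor and [0.997975]): 0.830000 × 0.997975 = 0.8283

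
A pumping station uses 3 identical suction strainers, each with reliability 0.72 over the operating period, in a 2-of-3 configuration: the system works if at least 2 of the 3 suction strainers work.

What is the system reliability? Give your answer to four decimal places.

0.8087

R = Σ_{i=2}^{3} C(3,i) p^i (1−p)^{3−i} with p = 0.72
C(3,2)·0.72^2·0.28^1 = 0.435456
C(3,3)·0.72^3·0.28^0 = 0.373248
Sum = 0.8087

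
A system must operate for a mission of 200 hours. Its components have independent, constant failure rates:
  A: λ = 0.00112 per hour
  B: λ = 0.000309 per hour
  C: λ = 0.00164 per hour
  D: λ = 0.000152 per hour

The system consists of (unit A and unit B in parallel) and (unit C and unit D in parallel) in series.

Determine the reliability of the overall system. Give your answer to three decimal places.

0.980

R(A) = exp(−0.00112 × 200) = 0.79932
R(B) = exp(−0.000309 × 200) = 0.94007
R(C) = exp(−0.00164 × 200) = 0.72036
R(D) = exp(−0.000152 × 200) = 0.97006
Parallel (A and B): 1 − (1 − 0.79932)(1 − 0.94007) = 0.98797
Parallel (C and D): 1 − (1 − 0.72036)(1 − 0.97006) = 0.99163
Series ([0.98797] and [0.99163]): 0.98797 × 0.99163 = 0.980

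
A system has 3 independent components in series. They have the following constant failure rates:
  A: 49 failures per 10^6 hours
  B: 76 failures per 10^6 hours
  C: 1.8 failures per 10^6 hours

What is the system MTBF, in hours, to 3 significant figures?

7890

Series of exponential components: λ_sys = Σ λ_i
λ_sys = 0.000049 + 0.000076 + 0.0000018 = 1.2680e-04 /h
MTBF = 1 / λ_sys = 7890 h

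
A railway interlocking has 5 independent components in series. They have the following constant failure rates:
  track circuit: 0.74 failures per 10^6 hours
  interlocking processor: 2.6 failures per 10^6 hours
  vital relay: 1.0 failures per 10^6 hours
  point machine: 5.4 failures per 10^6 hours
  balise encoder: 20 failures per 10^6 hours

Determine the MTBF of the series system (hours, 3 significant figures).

33600

Series of exponential components: λ_sys = Σ λ_i
λ_sys = 0.00000074 + 0.0000026 + 0.0000010 + 0.0000054 + 0.000020 = 2.9740e-05 /h
MTBF = 1 / λ_sys = 33600 h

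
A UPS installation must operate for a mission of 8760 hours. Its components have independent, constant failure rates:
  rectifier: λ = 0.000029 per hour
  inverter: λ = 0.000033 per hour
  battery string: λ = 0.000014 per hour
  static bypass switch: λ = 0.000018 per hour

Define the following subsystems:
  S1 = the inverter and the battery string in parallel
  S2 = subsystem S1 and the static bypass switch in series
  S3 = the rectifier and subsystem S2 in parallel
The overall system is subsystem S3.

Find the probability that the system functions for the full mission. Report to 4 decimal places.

0.9617

R(rectifier) = exp(−0.000029 × 8760) = 0.775661
R(inverter) = exp(−0.000033 × 8760) = 0.748952
R(battery string) = exp(−0.000014 × 8760) = 0.884582
R(static bypass switch) = exp(−0.000018 × 8760) = 0.854123
Parallel (inverter and battery string): 1 − (1 − 0.748952)(1 − 0.884582) = 0.971025
Series ([0.971025] and static bypass switch): 0.971025 × 0.854123 = 0.829375
Parallel (rectifier and [0.829375]): 1 − (1 − 0.775661)(1 − 0.829375) = 0.9617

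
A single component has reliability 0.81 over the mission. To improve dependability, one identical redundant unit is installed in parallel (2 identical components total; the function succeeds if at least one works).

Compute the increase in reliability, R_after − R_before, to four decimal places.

0.1539

R_before = 0.81
R_after = 1 − (1 − 0.81)^2 = 0.9639
ΔR = 0.9639 − 0.81 = 0.1539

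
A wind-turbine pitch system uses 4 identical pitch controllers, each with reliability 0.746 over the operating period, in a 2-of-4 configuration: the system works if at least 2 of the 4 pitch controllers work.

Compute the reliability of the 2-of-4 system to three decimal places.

R = Σ_{i=2}^{4} C(4,i) p^i (1−p)^{4−i} with p = 0.746
C(4,2)·0.746^2·0.254^2 = 0.21543
C(4,3)·0.746^3·0.254^1 = 0.42180
C(4,4)·0.746^4·0.254^0 = 0.30971
Sum = 0.947

0.947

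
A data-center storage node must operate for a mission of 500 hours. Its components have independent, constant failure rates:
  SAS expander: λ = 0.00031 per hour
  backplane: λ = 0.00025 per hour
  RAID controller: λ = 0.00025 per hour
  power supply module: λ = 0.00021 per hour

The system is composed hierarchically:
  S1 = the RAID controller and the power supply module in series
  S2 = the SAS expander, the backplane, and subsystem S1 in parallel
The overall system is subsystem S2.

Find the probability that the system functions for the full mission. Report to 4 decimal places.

R(SAS expander) = exp(−0.00031 × 500) = 0.856415
R(backplane) = exp(−0.00025 × 500) = 0.882497
R(RAID controller) = exp(−0.00025 × 500) = 0.882497
R(power supply module) = exp(−0.00021 × 500) = 0.900325
Series (RAID controller and power supply module): 0.882497 × 0.900325 = 0.794534
Parallel (SAS expander, backplane, and [0.794534]): 1 − (1 − 0.856415)(1 − 0.882497)(1 − 0.794534) = 0.9965

0.9965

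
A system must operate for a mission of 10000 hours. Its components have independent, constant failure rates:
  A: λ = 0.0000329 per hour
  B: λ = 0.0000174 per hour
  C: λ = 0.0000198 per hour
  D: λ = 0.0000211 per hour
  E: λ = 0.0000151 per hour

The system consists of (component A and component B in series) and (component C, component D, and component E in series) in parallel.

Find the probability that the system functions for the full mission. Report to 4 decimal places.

R(A) = exp(−0.0000329 × 10000) = 0.719643
R(B) = exp(−0.0000174 × 10000) = 0.840297
R(C) = exp(−0.0000198 × 10000) = 0.820370
R(D) = exp(−0.0000211 × 10000) = 0.809774
R(E) = exp(−0.0000151 × 10000) = 0.859848
Series (A and B): 0.719643 × 0.840297 = 0.604714
Series (C, D, and E): 0.820370 × 0.809774 × 0.859848 = 0.571209
Parallel ([0.604714] and [0.571209]): 1 − (1 − 0.604714)(1 − 0.571209) = 0.8305

0.8305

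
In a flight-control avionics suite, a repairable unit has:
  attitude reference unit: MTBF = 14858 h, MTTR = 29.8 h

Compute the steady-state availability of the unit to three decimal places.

A(attitude reference unit) = MTBF/(MTBF+MTTR) = 14858/(14858+29.8) = 0.998

0.998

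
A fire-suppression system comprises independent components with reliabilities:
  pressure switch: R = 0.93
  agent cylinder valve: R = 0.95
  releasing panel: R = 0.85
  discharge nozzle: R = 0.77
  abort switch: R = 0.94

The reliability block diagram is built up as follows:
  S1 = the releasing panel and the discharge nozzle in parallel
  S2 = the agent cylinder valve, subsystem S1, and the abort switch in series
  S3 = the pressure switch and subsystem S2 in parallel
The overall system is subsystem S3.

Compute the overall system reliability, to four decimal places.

Parallel (releasing panel and discharge nozzle): 1 − (1 − 0.850000)(1 − 0.770000) = 0.965500
Series (agent cylinder valve, [0.965500], and abort switch): 0.950000 × 0.965500 × 0.940000 = 0.862192
Parallel (pressure switch and [0.862192]): 1 − (1 − 0.930000)(1 − 0.862192) = 0.9904

0.9904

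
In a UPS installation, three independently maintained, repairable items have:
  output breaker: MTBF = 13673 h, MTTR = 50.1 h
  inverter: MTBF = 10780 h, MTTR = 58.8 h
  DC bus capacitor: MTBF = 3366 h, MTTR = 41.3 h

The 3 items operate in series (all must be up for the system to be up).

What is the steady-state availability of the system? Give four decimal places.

A(output breaker) = MTBF/(MTBF+MTTR) = 13673/(13673+50.1) = 0.996349
A(inverter) = MTBF/(MTBF+MTTR) = 10780/(10780+58.8) = 0.994575
A(DC bus capacitor) = MTBF/(MTBF+MTTR) = 3366/(3366+41.3) = 0.987879
Series availability: 0.996349 × 0.994575 × 0.987879 = 0.9789

0.9789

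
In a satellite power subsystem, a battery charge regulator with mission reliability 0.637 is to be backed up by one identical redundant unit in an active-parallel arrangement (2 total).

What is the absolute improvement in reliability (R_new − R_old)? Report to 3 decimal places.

0.231

R_before = 0.637
R_after = 1 − (1 − 0.637)^2 = 0.868
ΔR = 0.868 − 0.637 = 0.231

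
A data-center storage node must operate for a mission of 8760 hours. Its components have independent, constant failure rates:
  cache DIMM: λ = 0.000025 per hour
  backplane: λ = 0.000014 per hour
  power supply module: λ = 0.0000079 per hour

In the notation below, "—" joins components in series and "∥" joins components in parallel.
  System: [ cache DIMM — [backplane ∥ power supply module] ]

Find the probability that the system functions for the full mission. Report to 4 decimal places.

0.7971

R(cache DIMM) = exp(−0.000025 × 8760) = 0.803322
R(backplane) = exp(−0.000014 × 8760) = 0.884582
R(power supply module) = exp(−0.0000079 × 8760) = 0.933136
Parallel (backplane and power supply module): 1 − (1 − 0.884582)(1 − 0.933136) = 0.992283
Series (cache DIMM and [0.992283]): 0.803322 × 0.992283 = 0.7971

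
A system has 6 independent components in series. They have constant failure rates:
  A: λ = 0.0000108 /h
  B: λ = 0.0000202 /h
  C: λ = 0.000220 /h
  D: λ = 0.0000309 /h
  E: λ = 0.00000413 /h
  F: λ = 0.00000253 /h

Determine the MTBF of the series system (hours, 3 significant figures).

3470

Series of exponential components: λ_sys = Σ λ_i
λ_sys = 0.0000108 + 0.0000202 + 0.000220 + 0.0000309 + 0.00000413 + 0.00000253 = 2.8856e-04 /h
MTBF = 1 / λ_sys = 3470 h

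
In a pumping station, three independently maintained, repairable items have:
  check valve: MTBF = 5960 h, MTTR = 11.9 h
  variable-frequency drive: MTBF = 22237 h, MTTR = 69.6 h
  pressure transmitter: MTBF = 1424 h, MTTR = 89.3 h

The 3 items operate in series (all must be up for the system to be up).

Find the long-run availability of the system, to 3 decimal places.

0.936

A(check valve) = MTBF/(MTBF+MTTR) = 5960/(5960+11.9) = 0.998007
A(variable-frequency drive) = MTBF/(MTBF+MTTR) = 22237/(22237+69.6) = 0.996880
A(pressure transmitter) = MTBF/(MTBF+MTTR) = 1424/(1424+89.3) = 0.940990
Series availability: 0.998007 × 0.996880 × 0.940990 = 0.936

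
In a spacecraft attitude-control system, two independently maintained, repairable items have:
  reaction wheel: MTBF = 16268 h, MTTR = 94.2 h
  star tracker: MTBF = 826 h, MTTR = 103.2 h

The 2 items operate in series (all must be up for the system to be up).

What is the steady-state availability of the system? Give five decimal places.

0.88382

A(reaction wheel) = MTBF/(MTBF+MTTR) = 16268/(16268+94.2) = 0.994243
A(star tracker) = MTBF/(MTBF+MTTR) = 826/(826+103.2) = 0.888937
Series availability: 0.994243 × 0.888937 = 0.88382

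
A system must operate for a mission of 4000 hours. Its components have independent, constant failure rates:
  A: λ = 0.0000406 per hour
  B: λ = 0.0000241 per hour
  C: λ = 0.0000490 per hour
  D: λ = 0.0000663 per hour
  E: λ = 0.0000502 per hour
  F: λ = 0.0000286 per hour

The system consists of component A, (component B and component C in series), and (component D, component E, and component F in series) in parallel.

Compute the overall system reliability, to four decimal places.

0.9833

R(A) = exp(−0.0000406 × 4000) = 0.850101
R(B) = exp(−0.0000241 × 4000) = 0.908101
R(C) = exp(−0.0000490 × 4000) = 0.822012
R(D) = exp(−0.0000663 × 4000) = 0.767053
R(E) = exp(−0.0000502 × 4000) = 0.818076
R(F) = exp(−0.0000286 × 4000) = 0.891901
Series (B and C): 0.908101 × 0.822012 = 0.746470
Series (D, E, and F): 0.767053 × 0.818076 × 0.891901 = 0.559675
Parallel (A, [0.746470], and [0.559675]): 1 − (1 − 0.850101)(1 − 0.746470)(1 − 0.559675) = 0.9833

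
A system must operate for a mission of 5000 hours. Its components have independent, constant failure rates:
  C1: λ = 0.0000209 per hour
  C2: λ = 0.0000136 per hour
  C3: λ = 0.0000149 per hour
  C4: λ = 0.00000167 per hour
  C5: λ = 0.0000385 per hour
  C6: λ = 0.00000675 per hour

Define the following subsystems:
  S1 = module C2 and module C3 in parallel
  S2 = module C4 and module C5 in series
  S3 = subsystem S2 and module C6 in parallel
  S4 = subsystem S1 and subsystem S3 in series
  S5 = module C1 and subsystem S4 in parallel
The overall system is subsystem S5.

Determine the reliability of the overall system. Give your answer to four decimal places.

0.9989

R(C1) = exp(−0.0000209 × 5000) = 0.900775
R(C2) = exp(−0.0000136 × 5000) = 0.934260
R(C3) = exp(−0.0000149 × 5000) = 0.928207
R(C4) = exp(−0.00000167 × 5000) = 0.991685
R(C5) = exp(−0.0000385 × 5000) = 0.824894
R(C6) = exp(−0.00000675 × 5000) = 0.966813
Parallel (C2 and C3): 1 − (1 − 0.934260)(1 − 0.928207) = 0.995280
Series (C4 and C5): 0.991685 × 0.824894 = 0.818035
Parallel ([0.818035] and C6): 1 − (1 − 0.818035)(1 − 0.966813) = 0.993961
Series ([0.995280] and [0.993961]): 0.995280 × 0.993961 = 0.989270
Parallel (C1 and [0.989270]): 1 − (1 − 0.900775)(1 − 0.989270) = 0.9989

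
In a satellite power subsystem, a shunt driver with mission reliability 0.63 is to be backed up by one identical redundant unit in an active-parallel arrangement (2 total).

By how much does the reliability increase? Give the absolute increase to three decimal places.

0.233

R_before = 0.63
R_after = 1 − (1 − 0.63)^2 = 0.863
ΔR = 0.863 − 0.63 = 0.233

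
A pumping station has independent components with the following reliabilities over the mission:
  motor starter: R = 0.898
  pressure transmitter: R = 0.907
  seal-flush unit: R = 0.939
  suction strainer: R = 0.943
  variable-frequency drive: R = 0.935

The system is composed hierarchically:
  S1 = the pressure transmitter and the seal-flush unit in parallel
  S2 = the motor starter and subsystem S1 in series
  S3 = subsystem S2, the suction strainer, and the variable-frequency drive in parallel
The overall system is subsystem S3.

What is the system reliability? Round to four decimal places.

0.9996

Parallel (pressure transmitter and seal-flush unit): 1 − (1 − 0.907000)(1 − 0.939000) = 0.994327
Series (motor starter and [0.994327]): 0.898000 × 0.994327 = 0.892906
Parallel ([0.892906], suction strainer, and variable-frequency drive): 1 − (1 − 0.892906)(1 − 0.943000)(1 − 0.935000) = 0.9996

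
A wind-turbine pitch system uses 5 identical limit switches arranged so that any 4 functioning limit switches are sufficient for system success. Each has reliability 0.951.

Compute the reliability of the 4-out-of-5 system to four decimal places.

0.9783

R = Σ_{i=4}^{5} C(5,i) p^i (1−p)^{5−i} with p = 0.951
C(5,4)·0.951^4·0.049^1 = 0.200396
C(5,5)·0.951^5·0.049^0 = 0.777862
Sum = 0.9783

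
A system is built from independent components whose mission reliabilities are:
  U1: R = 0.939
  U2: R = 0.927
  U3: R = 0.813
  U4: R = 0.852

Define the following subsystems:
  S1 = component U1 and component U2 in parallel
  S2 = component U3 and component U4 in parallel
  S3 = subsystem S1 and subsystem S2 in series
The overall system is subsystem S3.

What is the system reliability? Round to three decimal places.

Parallel (U1 and U2): 1 − (1 − 0.93900)(1 − 0.92700) = 0.99555
Parallel (U3 and U4): 1 − (1 − 0.81300)(1 − 0.85200) = 0.97232
Series ([0.99555] and [0.97232]): 0.99555 × 0.97232 = 0.968

0.968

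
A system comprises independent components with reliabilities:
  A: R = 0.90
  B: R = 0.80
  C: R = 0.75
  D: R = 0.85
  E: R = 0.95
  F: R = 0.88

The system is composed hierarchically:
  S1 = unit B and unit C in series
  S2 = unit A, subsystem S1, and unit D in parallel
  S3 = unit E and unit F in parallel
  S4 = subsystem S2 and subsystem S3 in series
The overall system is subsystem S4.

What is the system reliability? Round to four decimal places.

Series (B and C): 0.800000 × 0.750000 = 0.600000
Parallel (A, [0.600000], and D): 1 − (1 − 0.900000)(1 − 0.600000)(1 − 0.850000) = 0.994000
Parallel (E and F): 1 − (1 − 0.950000)(1 − 0.880000) = 0.994000
Series ([0.994000] and [0.994000]): 0.994000 × 0.994000 = 0.9880

0.9880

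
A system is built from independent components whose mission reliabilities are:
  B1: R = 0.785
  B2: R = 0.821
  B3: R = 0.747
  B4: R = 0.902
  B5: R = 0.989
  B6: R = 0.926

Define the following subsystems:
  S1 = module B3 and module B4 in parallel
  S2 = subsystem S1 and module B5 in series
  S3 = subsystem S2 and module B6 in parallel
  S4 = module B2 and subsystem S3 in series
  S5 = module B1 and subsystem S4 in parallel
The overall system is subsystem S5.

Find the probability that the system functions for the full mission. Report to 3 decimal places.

Parallel (B3 and B4): 1 − (1 − 0.74700)(1 − 0.90200) = 0.97521
Series ([0.97521] and B5): 0.97521 × 0.98900 = 0.96448
Parallel ([0.96448] and B6): 1 − (1 − 0.96448)(1 − 0.92600) = 0.99737
Series (B2 and [0.99737]): 0.82100 × 0.99737 = 0.81884
Parallel (B1 and [0.81884]): 1 − (1 − 0.78500)(1 − 0.81884) = 0.961

0.961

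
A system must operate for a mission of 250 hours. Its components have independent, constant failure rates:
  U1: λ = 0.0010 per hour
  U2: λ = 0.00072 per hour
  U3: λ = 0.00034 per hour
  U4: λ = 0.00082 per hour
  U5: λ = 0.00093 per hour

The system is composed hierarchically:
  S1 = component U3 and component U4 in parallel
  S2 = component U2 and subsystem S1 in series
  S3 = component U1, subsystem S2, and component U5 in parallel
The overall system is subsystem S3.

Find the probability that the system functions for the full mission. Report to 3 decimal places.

R(U1) = exp(−0.0010 × 250) = 0.77880
R(U2) = exp(−0.00072 × 250) = 0.83527
R(U3) = exp(−0.00034 × 250) = 0.91851
R(U4) = exp(−0.00082 × 250) = 0.81465
R(U5) = exp(−0.00093 × 250) = 0.79255
Parallel (U3 and U4): 1 − (1 − 0.91851)(1 − 0.81465) = 0.98490
Series (U2 and [0.98490]): 0.83527 × 0.98490 = 0.82266
Parallel (U1, [0.82266], and U5): 1 − (1 − 0.77880)(1 − 0.82266)(1 − 0.79255) = 0.992

0.992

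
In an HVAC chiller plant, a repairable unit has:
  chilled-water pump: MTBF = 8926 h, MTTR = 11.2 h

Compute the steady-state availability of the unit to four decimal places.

A(chilled-water pump) = MTBF/(MTBF+MTTR) = 8926/(8926+11.2) = 0.9987

0.9987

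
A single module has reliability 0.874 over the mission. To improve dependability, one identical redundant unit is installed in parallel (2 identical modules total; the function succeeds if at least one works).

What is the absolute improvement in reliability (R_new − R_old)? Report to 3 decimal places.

0.110

R_before = 0.874
R_after = 1 − (1 − 0.874)^2 = 0.984
ΔR = 0.984 − 0.874 = 0.110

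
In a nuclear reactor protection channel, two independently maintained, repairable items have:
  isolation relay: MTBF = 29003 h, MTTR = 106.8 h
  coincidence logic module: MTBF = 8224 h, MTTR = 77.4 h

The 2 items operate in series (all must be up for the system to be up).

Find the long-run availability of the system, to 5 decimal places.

0.98704

A(isolation relay) = MTBF/(MTBF+MTTR) = 29003/(29003+106.8) = 0.996331
A(coincidence logic module) = MTBF/(MTBF+MTTR) = 8224/(8224+77.4) = 0.990676
Series availability: 0.996331 × 0.990676 = 0.98704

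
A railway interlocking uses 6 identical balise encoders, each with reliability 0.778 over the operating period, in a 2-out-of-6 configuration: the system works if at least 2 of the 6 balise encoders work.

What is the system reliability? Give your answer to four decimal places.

R = Σ_{i=2}^{6} C(6,i) p^i (1−p)^{6−i} with p = 0.778
C(6,2)·0.778^2·0.222^4 = 0.022053
C(6,3)·0.778^3·0.222^3 = 0.103045
C(6,4)·0.778^4·0.222^2 = 0.270842
C(6,5)·0.778^5·0.222^1 = 0.379666
C(6,6)·0.778^6·0.222^0 = 0.221757
Sum = 0.9974

0.9974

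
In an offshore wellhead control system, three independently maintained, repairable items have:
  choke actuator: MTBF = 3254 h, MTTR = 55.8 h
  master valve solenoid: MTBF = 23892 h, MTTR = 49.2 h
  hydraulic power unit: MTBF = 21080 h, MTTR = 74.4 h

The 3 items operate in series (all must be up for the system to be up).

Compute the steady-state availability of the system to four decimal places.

0.9777

A(choke actuator) = MTBF/(MTBF+MTTR) = 3254/(3254+55.8) = 0.983141
A(master valve solenoid) = MTBF/(MTBF+MTTR) = 23892/(23892+49.2) = 0.997945
A(hydraulic power unit) = MTBF/(MTBF+MTTR) = 21080/(21080+74.4) = 0.996483
Series availability: 0.983141 × 0.997945 × 0.996483 = 0.9777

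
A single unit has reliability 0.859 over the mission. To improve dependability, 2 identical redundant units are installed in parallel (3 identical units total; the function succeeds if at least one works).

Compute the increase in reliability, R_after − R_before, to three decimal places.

0.138

R_before = 0.859
R_after = 1 − (1 − 0.859)^3 = 0.997
ΔR = 0.997 − 0.859 = 0.138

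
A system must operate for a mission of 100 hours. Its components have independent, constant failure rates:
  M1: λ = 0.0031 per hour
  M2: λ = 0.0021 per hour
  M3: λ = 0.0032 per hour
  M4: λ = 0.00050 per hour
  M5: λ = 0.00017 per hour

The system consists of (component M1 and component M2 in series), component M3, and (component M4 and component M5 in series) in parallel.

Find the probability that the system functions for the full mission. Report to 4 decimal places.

R(M1) = exp(−0.0031 × 100) = 0.733447
R(M2) = exp(−0.0021 × 100) = 0.810584
R(M3) = exp(−0.0032 × 100) = 0.726149
R(M4) = exp(−0.00050 × 100) = 0.951229
R(M5) = exp(−0.00017 × 100) = 0.983144
Series (M1 and M2): 0.733447 × 0.810584 = 0.594520
Series (M4 and M5): 0.951229 × 0.983144 = 0.935195
Parallel ([0.594520], M3, and [0.935195]): 1 − (1 − 0.594520)(1 − 0.726149)(1 − 0.935195) = 0.9928

0.9928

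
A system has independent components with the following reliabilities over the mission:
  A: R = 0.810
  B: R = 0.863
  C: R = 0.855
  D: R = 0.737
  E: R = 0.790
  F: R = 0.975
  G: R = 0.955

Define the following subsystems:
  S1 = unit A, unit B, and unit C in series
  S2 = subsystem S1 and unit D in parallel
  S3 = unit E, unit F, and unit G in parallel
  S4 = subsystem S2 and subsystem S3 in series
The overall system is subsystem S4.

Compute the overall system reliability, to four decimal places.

Series (A, B, and C): 0.810000 × 0.863000 × 0.855000 = 0.597671
Parallel ([0.597671] and D): 1 − (1 − 0.597671)(1 − 0.737000) = 0.894187
Parallel (E, F, and G): 1 − (1 − 0.790000)(1 − 0.975000)(1 − 0.955000) = 0.999764
Series ([0.894187] and [0.999764]): 0.894187 × 0.999764 = 0.8940

0.8940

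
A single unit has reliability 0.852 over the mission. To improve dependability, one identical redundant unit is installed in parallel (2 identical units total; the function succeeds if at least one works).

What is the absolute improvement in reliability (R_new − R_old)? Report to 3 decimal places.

0.126

R_before = 0.852
R_after = 1 − (1 − 0.852)^2 = 0.978
ΔR = 0.978 − 0.852 = 0.126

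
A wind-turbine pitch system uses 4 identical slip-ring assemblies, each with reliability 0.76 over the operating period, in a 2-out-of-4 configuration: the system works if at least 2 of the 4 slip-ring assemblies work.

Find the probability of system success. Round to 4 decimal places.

0.9547

R = Σ_{i=2}^{4} C(4,i) p^i (1−p)^{4−i} with p = 0.76
C(4,2)·0.76^2·0.24^2 = 0.199619
C(4,3)·0.76^3·0.24^1 = 0.421417
C(4,4)·0.76^4·0.24^0 = 0.333622
Sum = 0.9547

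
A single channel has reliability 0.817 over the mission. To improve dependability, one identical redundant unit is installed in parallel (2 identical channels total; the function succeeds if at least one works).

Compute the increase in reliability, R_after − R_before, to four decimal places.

0.1495

R_before = 0.817
R_after = 1 − (1 − 0.817)^2 = 0.9665
ΔR = 0.9665 − 0.817 = 0.1495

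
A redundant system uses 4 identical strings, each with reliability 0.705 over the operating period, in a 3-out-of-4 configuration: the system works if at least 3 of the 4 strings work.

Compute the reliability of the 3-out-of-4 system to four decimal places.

0.6605

R = Σ_{i=3}^{4} C(4,i) p^i (1−p)^{4−i} with p = 0.705
C(4,3)·0.705^3·0.295^1 = 0.413475
C(4,4)·0.705^4·0.295^0 = 0.247034
Sum = 0.6605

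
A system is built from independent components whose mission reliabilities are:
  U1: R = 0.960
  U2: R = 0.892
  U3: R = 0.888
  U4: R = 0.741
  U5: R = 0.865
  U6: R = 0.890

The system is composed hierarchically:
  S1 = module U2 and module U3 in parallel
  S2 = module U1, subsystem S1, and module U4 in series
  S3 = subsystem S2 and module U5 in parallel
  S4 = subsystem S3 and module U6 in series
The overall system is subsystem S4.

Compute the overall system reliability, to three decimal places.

0.854

Parallel (U2 and U3): 1 − (1 − 0.89200)(1 − 0.88800) = 0.98790
Series (U1, [0.98790], and U4): 0.96000 × 0.98790 × 0.74100 = 0.70275
Parallel ([0.70275] and U5): 1 − (1 − 0.70275)(1 − 0.86500) = 0.95987
Series ([0.95987] and U6): 0.95987 × 0.89000 = 0.854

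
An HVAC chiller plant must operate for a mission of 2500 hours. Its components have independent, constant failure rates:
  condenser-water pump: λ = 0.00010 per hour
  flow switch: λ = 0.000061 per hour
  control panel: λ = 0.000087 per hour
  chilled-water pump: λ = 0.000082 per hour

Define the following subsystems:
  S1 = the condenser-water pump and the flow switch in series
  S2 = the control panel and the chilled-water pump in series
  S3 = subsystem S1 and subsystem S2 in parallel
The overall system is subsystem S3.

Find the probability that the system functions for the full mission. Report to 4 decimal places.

0.8858

R(condenser-water pump) = exp(−0.00010 × 2500) = 0.778801
R(flow switch) = exp(−0.000061 × 2500) = 0.858559
R(control panel) = exp(−0.000087 × 2500) = 0.804528
R(chilled-water pump) = exp(−0.000082 × 2500) = 0.814647
Series (condenser-water pump and flow switch): 0.778801 × 0.858559 = 0.668647
Series (control panel and chilled-water pump): 0.804528 × 0.814647 = 0.655406
Parallel ([0.668647] and [0.655406]): 1 − (1 − 0.668647)(1 − 0.655406) = 0.8858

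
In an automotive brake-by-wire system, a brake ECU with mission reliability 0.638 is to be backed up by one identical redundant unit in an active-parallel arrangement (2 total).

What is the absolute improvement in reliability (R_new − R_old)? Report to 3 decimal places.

R_before = 0.638
R_after = 1 − (1 − 0.638)^2 = 0.869
ΔR = 0.869 − 0.638 = 0.231

0.231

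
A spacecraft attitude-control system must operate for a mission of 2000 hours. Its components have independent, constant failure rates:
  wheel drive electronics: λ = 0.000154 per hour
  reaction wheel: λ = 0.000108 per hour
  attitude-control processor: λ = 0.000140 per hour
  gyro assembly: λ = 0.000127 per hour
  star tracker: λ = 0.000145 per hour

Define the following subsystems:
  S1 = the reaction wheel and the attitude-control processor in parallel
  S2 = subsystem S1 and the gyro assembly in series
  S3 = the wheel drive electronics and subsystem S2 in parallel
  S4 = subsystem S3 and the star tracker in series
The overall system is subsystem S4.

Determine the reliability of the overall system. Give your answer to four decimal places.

0.6965

R(wheel drive electronics) = exp(−0.000154 × 2000) = 0.734915
R(reaction wheel) = exp(−0.000108 × 2000) = 0.805735
R(attitude-control processor) = exp(−0.000140 × 2000) = 0.755784
R(gyro assembly) = exp(−0.000127 × 2000) = 0.775692
R(star tracker) = exp(−0.000145 × 2000) = 0.748264
Parallel (reaction wheel and attitude-control processor): 1 − (1 − 0.805735)(1 − 0.755784) = 0.952557
Series ([0.952557] and gyro assembly): 0.952557 × 0.775692 = 0.738891
Parallel (wheel drive electronics and [0.738891]): 1 − (1 − 0.734915)(1 − 0.738891) = 0.930784
Series ([0.930784] and star tracker): 0.930784 × 0.748264 = 0.6965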